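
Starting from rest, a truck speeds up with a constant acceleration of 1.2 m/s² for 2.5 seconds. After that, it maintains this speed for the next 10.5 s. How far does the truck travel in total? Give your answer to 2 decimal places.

Phase 1 (accelerating): v₀ = 0 m/s, a = 1.2 m/s².
v = v₀ + at = 0 + (1.2)(2.5) = 3.00 m/s
Δx = v₀t + ½at² = 0·2.5 + 0.5·1.2·2.5² = 3.75 m

Phase 2 (constant speed): v₀ = 3.00 m/s, a = 0 m/s².
v = v₀ + at = 3.00 + (0)(10.5) = 3.00 m/s
Δx = v₀t + ½at² = 3.00·10.5 + 0.5·0·10.5² = 31.5 m
Total distance = 3.75 + 31.5 = 35.2 m

35.25 m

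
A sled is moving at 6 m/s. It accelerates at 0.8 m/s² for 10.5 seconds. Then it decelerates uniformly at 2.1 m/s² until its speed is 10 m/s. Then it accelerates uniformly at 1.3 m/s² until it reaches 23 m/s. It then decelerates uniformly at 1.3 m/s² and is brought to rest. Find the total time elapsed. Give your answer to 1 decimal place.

Phase 1 (accelerating): v₀ = 6.00 m/s, a = 0.8 m/s².
v = v₀ + at = 6.00 + (0.8)(10.5) = 14.4 m/s
Δx = v₀t + ½at² = 6.00·10.5 + 0.5·0.8·10.5² = 107 m

Phase 2 (decelerating): v₀ = 14.4 m/s, a = -2.1 m/s².
v = v₀ + at → t = (10 − 14.4) / -2.1 = 2.10 s
v² = v₀² + 2aΔx → Δx = (10² − 14.4²)/(2·-2.1) = 25.6 m

Phase 3 (accelerating): v₀ = 10.0 m/s, a = 1.3 m/s².
v = v₀ + at → t = (23 − 10.0) / 1.3 = 10.0 s
v² = v₀² + 2aΔx → Δx = (23² − 10.0²)/(2·1.3) = 165 m

Phase 4 (decelerating): v₀ = 23.0 m/s, a = -1.3 m/s².
v = v₀ + at → t = (0 − 23.0) / -1.3 = 17.7 s
v² = v₀² + 2aΔx → Δx = (0² − 23.0²)/(2·-1.3) = 203 m
Total time = 10.5 + 2.10 + 10.0 + 17.7 = 40.3 s

40.3 s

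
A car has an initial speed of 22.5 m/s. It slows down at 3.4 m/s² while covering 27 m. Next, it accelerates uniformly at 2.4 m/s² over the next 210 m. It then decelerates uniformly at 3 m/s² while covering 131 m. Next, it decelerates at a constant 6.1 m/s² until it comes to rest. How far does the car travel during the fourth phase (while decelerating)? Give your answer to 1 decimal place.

Phase 1 (decelerating): v₀ = 22.5 m/s, a = -3.4 m/s².
v² = v₀² + 2aΔx = 22.5² + 2·-3.4·27 = 323 → v = 18.0 m/s
t = (v − v₀)/a = (18.0 − 22.5)/-3.4 = 1.33 s

Phase 2 (accelerating): v₀ = 18.0 m/s, a = 2.4 m/s².
v² = v₀² + 2aΔx = 18.0² + 2·2.4·210 = 1330 → v = 36.5 m/s
t = (v − v₀)/a = (36.5 − 18.0)/2.4 = 7.71 s

Phase 3 (decelerating): v₀ = 36.5 m/s, a = -3 m/s².
v² = v₀² + 2aΔx = 36.5² + 2·-3·131 = 545 → v = 23.3 m/s
t = (v − v₀)/a = (23.3 − 36.5)/-3 = 4.38 s

Phase 4 (decelerating): v₀ = 23.3 m/s, a = -6.1 m/s².
v = v₀ + at → t = (0 − 23.3) / -6.1 = 3.83 s
v² = v₀² + 2aΔx → Δx = (0² − 23.3²)/(2·-6.1) = 44.6 m
Distance in phase 4 = 44.6 m

44.6 m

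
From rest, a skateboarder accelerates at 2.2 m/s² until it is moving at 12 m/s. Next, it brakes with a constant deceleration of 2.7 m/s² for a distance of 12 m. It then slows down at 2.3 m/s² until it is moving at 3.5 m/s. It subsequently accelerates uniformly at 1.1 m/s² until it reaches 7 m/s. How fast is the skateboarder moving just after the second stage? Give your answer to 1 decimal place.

Phase 1 (accelerating): v₀ = 0 m/s, a = 2.2 m/s².
v = v₀ + at → t = (12 − 0) / 2.2 = 5.45 s
v² = v₀² + 2aΔx → Δx = (12² − 0²)/(2·2.2) = 32.7 m

Phase 2 (decelerating): v₀ = 12.0 m/s, a = -2.7 m/s².
v² = v₀² + 2aΔx = 12.0² + 2·-2.7·12 = 79.2 → v = 8.90 m/s
t = (v − v₀)/a = (8.90 − 12.0)/-2.7 = 1.15 s
Speed at end of phase 2 = 8.90 m/s

8.9 m/s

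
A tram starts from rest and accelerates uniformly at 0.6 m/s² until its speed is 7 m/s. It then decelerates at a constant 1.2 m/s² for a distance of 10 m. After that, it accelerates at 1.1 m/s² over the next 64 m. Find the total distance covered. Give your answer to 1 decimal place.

114.8 m

Phase 1 (accelerating): v₀ = 0 m/s, a = 0.6 m/s².
v = v₀ + at → t = (7 − 0) / 0.6 = 11.7 s
v² = v₀² + 2aΔx → Δx = (7² − 0²)/(2·0.6) = 40.8 m

Phase 2 (decelerating): v₀ = 7.00 m/s, a = -1.2 m/s².
v² = v₀² + 2aΔx = 7.00² + 2·-1.2·10 = 25.0 → v = 5.00 m/s
t = (v − v₀)/a = (5.00 − 7.00)/-1.2 = 1.67 s

Phase 3 (accelerating): v₀ = 5.00 m/s, a = 1.1 m/s².
v² = v₀² + 2aΔx = 5.00² + 2·1.1·64 = 166 → v = 12.9 m/s
t = (v − v₀)/a = (12.9 − 5.00)/1.1 = 7.16 s
Total distance = 40.8 + 10.0 + 64.0 = 115 m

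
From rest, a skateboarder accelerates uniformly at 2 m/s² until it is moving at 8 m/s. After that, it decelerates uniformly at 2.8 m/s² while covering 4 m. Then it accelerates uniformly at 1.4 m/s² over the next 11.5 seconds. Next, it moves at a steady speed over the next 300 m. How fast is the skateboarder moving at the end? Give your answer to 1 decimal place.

Phase 1 (accelerating): v₀ = 0 m/s, a = 2 m/s².
v = v₀ + at → t = (8 − 0) / 2 = 4.00 s
v² = v₀² + 2aΔx → Δx = (8² − 0²)/(2·2) = 16.0 m

Phase 2 (decelerating): v₀ = 8.00 m/s, a = -2.8 m/s².
v² = v₀² + 2aΔx = 8.00² + 2·-2.8·4 = 41.6 → v = 6.45 m/s
t = (v − v₀)/a = (6.45 − 8.00)/-2.8 = 0.554 s

Phase 3 (accelerating): v₀ = 6.45 m/s, a = 1.4 m/s².
v = v₀ + at = 6.45 + (1.4)(11.5) = 22.5 m/s
Δx = v₀t + ½at² = 6.45·11.5 + 0.5·1.4·11.5² = 167 m

Phase 4 (constant speed): v₀ = 22.5 m/s, a = 0 m/s².
Constant speed: t = d/v = 300/22.5 = 13.3 s
Final speed = 22.5 m/s

22.5 m/s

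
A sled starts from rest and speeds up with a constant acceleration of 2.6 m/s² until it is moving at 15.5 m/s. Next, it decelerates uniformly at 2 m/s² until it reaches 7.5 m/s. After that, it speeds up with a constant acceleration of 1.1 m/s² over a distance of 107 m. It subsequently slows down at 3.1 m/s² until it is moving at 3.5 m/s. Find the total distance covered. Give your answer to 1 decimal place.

Phase 1 (accelerating): v₀ = 0 m/s, a = 2.6 m/s².
v = v₀ + at → t = (15.5 − 0) / 2.6 = 5.96 s
v² = v₀² + 2aΔx → Δx = (15.5² − 0²)/(2·2.6) = 46.2 m

Phase 2 (decelerating): v₀ = 15.5 m/s, a = -2 m/s².
v = v₀ + at → t = (7.5 − 15.5) / -2 = 4.00 s
v² = v₀² + 2aΔx → Δx = (7.5² − 15.5²)/(2·-2) = 46.0 m

Phase 3 (accelerating): v₀ = 7.50 m/s, a = 1.1 m/s².
v² = v₀² + 2aΔx = 7.50² + 2·1.1·107 = 292 → v = 17.1 m/s
t = (v − v₀)/a = (17.1 − 7.50)/1.1 = 8.71 s

Phase 4 (decelerating): v₀ = 17.1 m/s, a = -3.1 m/s².
v = v₀ + at → t = (3.5 − 17.1) / -3.1 = 4.38 s
v² = v₀² + 2aΔx → Δx = (3.5² − 17.1²)/(2·-3.1) = 45.1 m
Total distance = 46.2 + 46.0 + 107 + 45.1 = 244 m

244.3 m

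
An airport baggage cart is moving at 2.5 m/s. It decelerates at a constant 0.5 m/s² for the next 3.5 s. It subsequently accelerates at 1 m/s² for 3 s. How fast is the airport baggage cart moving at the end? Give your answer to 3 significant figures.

Phase 1 (decelerating): v₀ = 2.50 m/s, a = -0.5 m/s².
v = v₀ + at = 2.50 + (-0.5)(3.5) = 0.750 m/s
Δx = v₀t + ½at² = 2.50·3.5 + 0.5·-0.5·3.5² = 5.69 m

Phase 2 (accelerating): v₀ = 0.750 m/s, a = 1 m/s².
v = v₀ + at = 0.750 + (1)(3) = 3.75 m/s
Δx = v₀t + ½at² = 0.750·3 + 0.5·1·3² = 6.75 m
Final speed = 3.75 m/s

3.75 m/s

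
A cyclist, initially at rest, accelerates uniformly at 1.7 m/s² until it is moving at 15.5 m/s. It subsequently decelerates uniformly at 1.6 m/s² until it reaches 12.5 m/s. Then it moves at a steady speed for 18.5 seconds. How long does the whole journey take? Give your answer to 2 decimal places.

29.49 s

Phase 1 (accelerating): v₀ = 0 m/s, a = 1.7 m/s².
v = v₀ + at → t = (15.5 − 0) / 1.7 = 9.12 s
v² = v₀² + 2aΔx → Δx = (15.5² − 0²)/(2·1.7) = 70.7 m

Phase 2 (decelerating): v₀ = 15.5 m/s, a = -1.6 m/s².
v = v₀ + at → t = (12.5 − 15.5) / -1.6 = 1.88 s
v² = v₀² + 2aΔx → Δx = (12.5² − 15.5²)/(2·-1.6) = 26.2 m

Phase 3 (constant speed): v₀ = 12.5 m/s, a = 0 m/s².
v = v₀ + at = 12.5 + (0)(18.5) = 12.5 m/s
Δx = v₀t + ½at² = 12.5·18.5 + 0.5·0·18.5² = 231 m
Total time = 9.12 + 1.88 + 18.5 = 29.5 s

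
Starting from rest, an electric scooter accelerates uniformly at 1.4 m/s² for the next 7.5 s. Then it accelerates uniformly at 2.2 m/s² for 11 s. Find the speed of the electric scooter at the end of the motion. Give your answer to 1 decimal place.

34.7 m/s

Phase 1 (accelerating): v₀ = 0 m/s, a = 1.4 m/s².
v = v₀ + at = 0 + (1.4)(7.5) = 10.5 m/s
Δx = v₀t + ½at² = 0·7.5 + 0.5·1.4·7.5² = 39.4 m

Phase 2 (accelerating): v₀ = 10.5 m/s, a = 2.2 m/s².
v = v₀ + at = 10.5 + (2.2)(11) = 34.7 m/s
Δx = v₀t + ½at² = 10.5·11 + 0.5·2.2·11² = 249 m
Final speed = 34.7 m/s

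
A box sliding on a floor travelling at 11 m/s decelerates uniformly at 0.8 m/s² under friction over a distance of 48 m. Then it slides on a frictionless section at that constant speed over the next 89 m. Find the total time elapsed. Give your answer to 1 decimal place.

18.8 s

Phase 1 (decelerating): v₀ = 11.0 m/s, a = -0.8 m/s².
v² = v₀² + 2aΔx = 11.0² + 2·-0.8·48 = 44.2 → v = 6.65 m/s
t = (v − v₀)/a = (6.65 − 11.0)/-0.8 = 5.44 s

Phase 2 (constant speed): v₀ = 6.65 m/s, a = 0 m/s².
Constant speed: t = d/v = 89/6.65 = 13.4 s
Total time = 5.44 + 13.4 = 18.8 s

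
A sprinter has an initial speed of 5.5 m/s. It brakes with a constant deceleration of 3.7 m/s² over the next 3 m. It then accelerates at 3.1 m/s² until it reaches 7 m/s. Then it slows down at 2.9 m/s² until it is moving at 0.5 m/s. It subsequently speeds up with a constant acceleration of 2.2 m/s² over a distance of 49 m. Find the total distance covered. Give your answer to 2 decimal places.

67.01 m

Phase 1 (decelerating): v₀ = 5.50 m/s, a = -3.7 m/s².
v² = v₀² + 2aΔx = 5.50² + 2·-3.7·3 = 8.05 → v = 2.84 m/s
t = (v − v₀)/a = (2.84 − 5.50)/-3.7 = 0.720 s

Phase 2 (accelerating): v₀ = 2.84 m/s, a = 3.1 m/s².
v = v₀ + at → t = (7 − 2.84) / 3.1 = 1.34 s
v² = v₀² + 2aΔx → Δx = (7² − 2.84²)/(2·3.1) = 6.60 m

Phase 3 (decelerating): v₀ = 7.00 m/s, a = -2.9 m/s².
v = v₀ + at → t = (0.5 − 7.00) / -2.9 = 2.24 s
v² = v₀² + 2aΔx → Δx = (0.5² − 7.00²)/(2·-2.9) = 8.41 m

Phase 4 (accelerating): v₀ = 0.500 m/s, a = 2.2 m/s².
v² = v₀² + 2aΔx = 0.500² + 2·2.2·49 = 216 → v = 14.7 m/s
t = (v − v₀)/a = (14.7 − 0.500)/2.2 = 6.45 s
Total distance = 3.00 + 6.60 + 8.41 + 49.0 = 67.0 m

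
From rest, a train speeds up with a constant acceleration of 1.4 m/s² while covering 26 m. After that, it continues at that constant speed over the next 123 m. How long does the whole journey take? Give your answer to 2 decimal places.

Phase 1 (accelerating): v₀ = 0 m/s, a = 1.4 m/s².
v² = v₀² + 2aΔx = 0² + 2·1.4·26 = 72.8 → v = 8.53 m/s
t = (v − v₀)/a = (8.53 − 0)/1.4 = 6.09 s

Phase 2 (constant speed): v₀ = 8.53 m/s, a = 0 m/s².
Constant speed: t = d/v = 123/8.53 = 14.4 s
Total time = 6.09 + 14.4 = 20.5 s

20.51 s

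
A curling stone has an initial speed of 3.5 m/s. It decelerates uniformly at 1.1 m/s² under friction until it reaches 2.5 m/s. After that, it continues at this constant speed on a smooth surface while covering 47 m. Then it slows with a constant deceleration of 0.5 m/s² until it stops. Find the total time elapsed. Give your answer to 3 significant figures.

Phase 1 (decelerating): v₀ = 3.50 m/s, a = -1.1 m/s².
v = v₀ + at → t = (2.5 − 3.50) / -1.1 = 0.909 s
v² = v₀² + 2aΔx → Δx = (2.5² − 3.50²)/(2·-1.1) = 2.73 m

Phase 2 (constant speed): v₀ = 2.50 m/s, a = 0 m/s².
Constant speed: t = d/v = 47/2.50 = 18.8 s

Phase 3 (decelerating): v₀ = 2.50 m/s, a = -0.5 m/s².
v = v₀ + at → t = (0 − 2.50) / -0.5 = 5.00 s
v² = v₀² + 2aΔx → Δx = (0² − 2.50²)/(2·-0.5) = 6.25 m
Total time = 0.909 + 18.8 + 5.00 = 24.7 s

24.7 s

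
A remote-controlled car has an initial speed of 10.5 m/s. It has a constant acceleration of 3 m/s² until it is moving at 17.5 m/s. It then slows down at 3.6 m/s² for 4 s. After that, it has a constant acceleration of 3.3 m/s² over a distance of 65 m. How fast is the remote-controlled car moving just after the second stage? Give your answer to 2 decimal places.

3.10 m/s

Phase 1 (accelerating): v₀ = 10.5 m/s, a = 3 m/s².
v = v₀ + at → t = (17.5 − 10.5) / 3 = 2.33 s
v² = v₀² + 2aΔx → Δx = (17.5² − 10.5²)/(2·3) = 32.7 m

Phase 2 (decelerating): v₀ = 17.5 m/s, a = -3.6 m/s².
v = v₀ + at = 17.5 + (-3.6)(4) = 3.10 m/s
Δx = v₀t + ½at² = 17.5·4 + 0.5·-3.6·4² = 41.2 m
Speed at end of phase 2 = 3.10 m/s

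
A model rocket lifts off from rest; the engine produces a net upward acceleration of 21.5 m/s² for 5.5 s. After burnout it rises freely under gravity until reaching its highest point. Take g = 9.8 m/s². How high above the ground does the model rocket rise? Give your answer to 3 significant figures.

Phase 1 (powered ascent): v₀ = 0 m/s, a = 21.5 m/s².
v = v₀ + at = 0 + (21.5)(5.5) = 118 m/s
Δx = v₀t + ½at² = 0·5.5 + 0.5·21.5·5.5² = 325 m

Phase 2 (coasting upward): v₀ = 118 m/s, a = -9.8 m/s².
v = v₀ + at → t = (0 − 118) / -9.8 = 12.1 s
v² = v₀² + 2aΔx → Δx = (0² − 118²)/(2·-9.8) = 713 m
Maximum height = 325 + 713 = 1040 m

1040 m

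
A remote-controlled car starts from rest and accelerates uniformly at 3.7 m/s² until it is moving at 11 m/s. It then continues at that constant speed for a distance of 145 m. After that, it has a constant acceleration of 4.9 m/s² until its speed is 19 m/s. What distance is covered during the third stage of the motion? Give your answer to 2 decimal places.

Phase 1 (accelerating): v₀ = 0 m/s, a = 3.7 m/s².
v = v₀ + at → t = (11 − 0) / 3.7 = 2.97 s
v² = v₀² + 2aΔx → Δx = (11² − 0²)/(2·3.7) = 16.4 m

Phase 2 (constant speed): v₀ = 11.0 m/s, a = 0 m/s².
Constant speed: t = d/v = 145/11.0 = 13.2 s

Phase 3 (accelerating): v₀ = 11.0 m/s, a = 4.9 m/s².
v = v₀ + at → t = (19 − 11.0) / 4.9 = 1.63 s
v² = v₀² + 2aΔx → Δx = (19² − 11.0²)/(2·4.9) = 24.5 m
Distance in phase 3 = 24.5 m

24.49 m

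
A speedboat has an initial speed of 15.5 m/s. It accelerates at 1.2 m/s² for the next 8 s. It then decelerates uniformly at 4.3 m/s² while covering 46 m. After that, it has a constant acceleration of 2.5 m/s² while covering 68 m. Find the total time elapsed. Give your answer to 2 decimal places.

Phase 1 (accelerating): v₀ = 15.5 m/s, a = 1.2 m/s².
v = v₀ + at = 15.5 + (1.2)(8) = 25.1 m/s
Δx = v₀t + ½at² = 15.5·8 + 0.5·1.2·8² = 162 m

Phase 2 (decelerating): v₀ = 25.1 m/s, a = -4.3 m/s².
v² = v₀² + 2aΔx = 25.1² + 2·-4.3·46 = 234 → v = 15.3 m/s
t = (v − v₀)/a = (15.3 − 25.1)/-4.3 = 2.28 s

Phase 3 (accelerating): v₀ = 15.3 m/s, a = 2.5 m/s².
v² = v₀² + 2aΔx = 15.3² + 2·2.5·68 = 574 → v = 24.0 m/s
t = (v − v₀)/a = (24.0 − 15.3)/2.5 = 3.46 s
Total time = 8.00 + 2.28 + 3.46 = 13.7 s

13.74 s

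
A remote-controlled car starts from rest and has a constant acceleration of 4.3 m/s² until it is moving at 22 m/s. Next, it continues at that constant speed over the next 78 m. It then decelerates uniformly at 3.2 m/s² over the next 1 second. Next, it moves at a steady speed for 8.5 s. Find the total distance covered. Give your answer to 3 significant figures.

314 m

Phase 1 (accelerating): v₀ = 0 m/s, a = 4.3 m/s².
v = v₀ + at → t = (22 − 0) / 4.3 = 5.12 s
v² = v₀² + 2aΔx → Δx = (22² − 0²)/(2·4.3) = 56.3 m

Phase 2 (constant speed): v₀ = 22.0 m/s, a = 0 m/s².
Constant speed: t = d/v = 78/22.0 = 3.55 s

Phase 3 (decelerating): v₀ = 22.0 m/s, a = -3.2 m/s².
v = v₀ + at = 22.0 + (-3.2)(1) = 18.8 m/s
Δx = v₀t + ½at² = 22.0·1 + 0.5·-3.2·1² = 20.4 m

Phase 4 (constant speed): v₀ = 18.8 m/s, a = 0 m/s².
v = v₀ + at = 18.8 + (0)(8.5) = 18.8 m/s
Δx = v₀t + ½at² = 18.8·8.5 + 0.5·0·8.5² = 160 m
Total distance = 56.3 + 78.0 + 20.4 + 160 = 314 m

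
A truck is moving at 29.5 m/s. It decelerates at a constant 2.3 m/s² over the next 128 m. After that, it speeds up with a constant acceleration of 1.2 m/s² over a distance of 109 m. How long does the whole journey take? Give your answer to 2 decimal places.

Phase 1 (decelerating): v₀ = 29.5 m/s, a = -2.3 m/s².
v² = v₀² + 2aΔx = 29.5² + 2·-2.3·128 = 281 → v = 16.8 m/s
t = (v − v₀)/a = (16.8 − 29.5)/-2.3 = 5.53 s

Phase 2 (accelerating): v₀ = 16.8 m/s, a = 1.2 m/s².
v² = v₀² + 2aΔx = 16.8² + 2·1.2·109 = 543 → v = 23.3 m/s
t = (v − v₀)/a = (23.3 − 16.8)/1.2 = 5.44 s
Total time = 5.53 + 5.44 = 11.0 s

10.97 s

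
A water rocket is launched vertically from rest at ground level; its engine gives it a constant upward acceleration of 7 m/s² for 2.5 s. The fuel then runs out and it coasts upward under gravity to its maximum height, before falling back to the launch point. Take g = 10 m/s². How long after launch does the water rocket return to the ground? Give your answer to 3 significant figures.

6.98 s

Phase 1 (powered ascent): v₀ = 0 m/s, a = 7 m/s².
v = v₀ + at = 0 + (7)(2.5) = 17.5 m/s
Δx = v₀t + ½at² = 0·2.5 + 0.5·7·2.5² = 21.9 m

Phase 2 (coasting upward): v₀ = 17.5 m/s, a = -10 m/s².
v = v₀ + at → t = (0 − 17.5) / -10 = 1.75 s
v² = v₀² + 2aΔx → Δx = (0² − 17.5²)/(2·-10) = 15.3 m

Phase 3 (free fall): v₀ = 0 m/s, a = -10 m/s².
Falls 37.2 m from rest: t = √(2·37.2/10) = 2.73 s; v = g·t = 27.3 m/s.
Total time = 2.50 + 1.75 + 2.73 = 6.98 s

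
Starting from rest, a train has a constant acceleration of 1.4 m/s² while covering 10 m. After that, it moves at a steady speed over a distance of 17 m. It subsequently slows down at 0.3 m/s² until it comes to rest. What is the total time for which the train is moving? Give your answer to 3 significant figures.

Phase 1 (accelerating): v₀ = 0 m/s, a = 1.4 m/s².
v² = v₀² + 2aΔx = 0² + 2·1.4·10 = 28.0 → v = 5.29 m/s
t = (v − v₀)/a = (5.29 − 0)/1.4 = 3.78 s

Phase 2 (constant speed): v₀ = 5.29 m/s, a = 0 m/s².
Constant speed: t = d/v = 17/5.29 = 3.21 s

Phase 3 (decelerating): v₀ = 5.29 m/s, a = -0.3 m/s².
v = v₀ + at → t = (0 − 5.29) / -0.3 = 17.6 s
v² = v₀² + 2aΔx → Δx = (0² − 5.29²)/(2·-0.3) = 46.7 m
Total time = 3.78 + 3.21 + 17.6 = 24.6 s

24.6 s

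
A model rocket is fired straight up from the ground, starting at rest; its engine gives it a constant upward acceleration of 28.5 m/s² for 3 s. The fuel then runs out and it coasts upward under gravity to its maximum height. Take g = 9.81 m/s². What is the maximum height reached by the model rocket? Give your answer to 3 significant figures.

Phase 1 (powered ascent): v₀ = 0 m/s, a = 28.5 m/s².
v = v₀ + at = 0 + (28.5)(3) = 85.5 m/s
Δx = v₀t + ½at² = 0·3 + 0.5·28.5·3² = 128 m

Phase 2 (coasting upward): v₀ = 85.5 m/s, a = -9.81 m/s².
v = v₀ + at → t = (0 − 85.5) / -9.81 = 8.72 s
v² = v₀² + 2aΔx → Δx = (0² − 85.5²)/(2·-9.81) = 373 m
Maximum height = 128 + 373 = 501 m

501 m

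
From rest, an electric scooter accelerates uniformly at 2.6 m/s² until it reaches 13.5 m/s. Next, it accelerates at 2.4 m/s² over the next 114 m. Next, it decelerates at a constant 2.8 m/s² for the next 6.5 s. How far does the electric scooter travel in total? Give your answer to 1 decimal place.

265.5 m

Phase 1 (accelerating): v₀ = 0 m/s, a = 2.6 m/s².
v = v₀ + at → t = (13.5 − 0) / 2.6 = 5.19 s
v² = v₀² + 2aΔx → Δx = (13.5² − 0²)/(2·2.6) = 35.0 m

Phase 2 (accelerating): v₀ = 13.5 m/s, a = 2.4 m/s².
v² = v₀² + 2aΔx = 13.5² + 2·2.4·114 = 729 → v = 27.0 m/s
t = (v − v₀)/a = (27.0 − 13.5)/2.4 = 5.63 s

Phase 3 (decelerating): v₀ = 27.0 m/s, a = -2.8 m/s².
v = v₀ + at = 27.0 + (-2.8)(6.5) = 8.81 m/s
Δx = v₀t + ½at² = 27.0·6.5 + 0.5·-2.8·6.5² = 116 m
Total distance = 35.0 + 114 + 116 = 265 m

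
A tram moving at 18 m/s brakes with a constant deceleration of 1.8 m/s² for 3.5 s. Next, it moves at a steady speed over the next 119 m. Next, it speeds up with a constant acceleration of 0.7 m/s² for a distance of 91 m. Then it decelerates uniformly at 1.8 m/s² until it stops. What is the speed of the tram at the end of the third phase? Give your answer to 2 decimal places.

Phase 1 (decelerating): v₀ = 18.0 m/s, a = -1.8 m/s².
v = v₀ + at = 18.0 + (-1.8)(3.5) = 11.7 m/s
Δx = v₀t + ½at² = 18.0·3.5 + 0.5·-1.8·3.5² = 52.0 m

Phase 2 (constant speed): v₀ = 11.7 m/s, a = 0 m/s².
Constant speed: t = d/v = 119/11.7 = 10.2 s

Phase 3 (accelerating): v₀ = 11.7 m/s, a = 0.7 m/s².
v² = v₀² + 2aΔx = 11.7² + 2·0.7·91 = 264 → v = 16.3 m/s
t = (v − v₀)/a = (16.3 − 11.7)/0.7 = 6.51 s
Speed at end of phase 3 = 16.3 m/s

16.26 m/s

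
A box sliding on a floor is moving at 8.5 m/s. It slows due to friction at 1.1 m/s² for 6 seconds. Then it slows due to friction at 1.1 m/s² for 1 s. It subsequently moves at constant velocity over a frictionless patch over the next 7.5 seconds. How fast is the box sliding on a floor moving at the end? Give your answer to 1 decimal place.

0.8 m/s

Phase 1 (decelerating): v₀ = 8.50 m/s, a = -1.1 m/s².
v = v₀ + at = 8.50 + (-1.1)(6) = 1.90 m/s
Δx = v₀t + ½at² = 8.50·6 + 0.5·-1.1·6² = 31.2 m

Phase 2 (decelerating): v₀ = 1.90 m/s, a = -1.1 m/s².
v = v₀ + at = 1.90 + (-1.1)(1) = 0.800 m/s
Δx = v₀t + ½at² = 1.90·1 + 0.5·-1.1·1² = 1.35 m

Phase 3 (constant speed): v₀ = 0.800 m/s, a = 0 m/s².
v = v₀ + at = 0.800 + (0)(7.5) = 0.800 m/s
Δx = v₀t + ½at² = 0.800·7.5 + 0.5·0·7.5² = 6.00 m
Final speed = 0.800 m/s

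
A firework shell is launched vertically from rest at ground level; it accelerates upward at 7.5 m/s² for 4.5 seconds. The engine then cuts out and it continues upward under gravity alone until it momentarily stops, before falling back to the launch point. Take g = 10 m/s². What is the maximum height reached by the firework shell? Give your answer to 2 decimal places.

132.89 m

Phase 1 (powered ascent): v₀ = 0 m/s, a = 7.5 m/s².
v = v₀ + at = 0 + (7.5)(4.5) = 33.8 m/s
Δx = v₀t + ½at² = 0·4.5 + 0.5·7.5·4.5² = 75.9 m

Phase 2 (coasting upward): v₀ = 33.8 m/s, a = -10 m/s².
v = v₀ + at → t = (0 − 33.8) / -10 = 3.38 s
v² = v₀² + 2aΔx → Δx = (0² − 33.8²)/(2·-10) = 57.0 m
Maximum height = 75.9 + 57.0 = 133 m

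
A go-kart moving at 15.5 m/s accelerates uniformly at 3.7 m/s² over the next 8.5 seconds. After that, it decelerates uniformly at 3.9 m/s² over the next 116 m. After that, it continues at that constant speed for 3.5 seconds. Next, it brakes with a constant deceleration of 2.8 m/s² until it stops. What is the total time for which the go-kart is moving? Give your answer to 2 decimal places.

27.67 s

Phase 1 (accelerating): v₀ = 15.5 m/s, a = 3.7 m/s².
v = v₀ + at = 15.5 + (3.7)(8.5) = 47.0 m/s
Δx = v₀t + ½at² = 15.5·8.5 + 0.5·3.7·8.5² = 265 m

Phase 2 (decelerating): v₀ = 47.0 m/s, a = -3.9 m/s².
v² = v₀² + 2aΔx = 47.0² + 2·-3.9·116 = 1300 → v = 36.0 m/s
t = (v − v₀)/a = (36.0 − 47.0)/-3.9 = 2.80 s

Phase 3 (constant speed): v₀ = 36.0 m/s, a = 0 m/s².
v = v₀ + at = 36.0 + (0)(3.5) = 36.0 m/s
Δx = v₀t + ½at² = 36.0·3.5 + 0.5·0·3.5² = 126 m

Phase 4 (decelerating): v₀ = 36.0 m/s, a = -2.8 m/s².
v = v₀ + at → t = (0 − 36.0) / -2.8 = 12.9 s
v² = v₀² + 2aΔx → Δx = (0² − 36.0²)/(2·-2.8) = 232 m
Total time = 8.50 + 2.80 + 3.50 + 12.9 = 27.7 s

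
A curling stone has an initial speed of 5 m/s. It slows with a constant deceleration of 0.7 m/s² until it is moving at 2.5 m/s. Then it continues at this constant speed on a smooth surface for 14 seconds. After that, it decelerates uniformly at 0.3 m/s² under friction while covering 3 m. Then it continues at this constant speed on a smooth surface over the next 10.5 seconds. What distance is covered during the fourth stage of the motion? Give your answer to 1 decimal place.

22.1 m

Phase 1 (decelerating): v₀ = 5.00 m/s, a = -0.7 m/s².
v = v₀ + at → t = (2.5 − 5.00) / -0.7 = 3.57 s
v² = v₀² + 2aΔx → Δx = (2.5² − 5.00²)/(2·-0.7) = 13.4 m

Phase 2 (constant speed): v₀ = 2.50 m/s, a = 0 m/s².
v = v₀ + at = 2.50 + (0)(14) = 2.50 m/s
Δx = v₀t + ½at² = 2.50·14 + 0.5·0·14² = 35.0 m

Phase 3 (decelerating): v₀ = 2.50 m/s, a = -0.3 m/s².
v² = v₀² + 2aΔx = 2.50² + 2·-0.3·3 = 4.45 → v = 2.11 m/s
t = (v − v₀)/a = (2.11 − 2.50)/-0.3 = 1.30 s

Phase 4 (constant speed): v₀ = 2.11 m/s, a = 0 m/s².
v = v₀ + at = 2.11 + (0)(10.5) = 2.11 m/s
Δx = v₀t + ½at² = 2.11·10.5 + 0.5·0·10.5² = 22.1 m
Distance in phase 4 = 22.1 m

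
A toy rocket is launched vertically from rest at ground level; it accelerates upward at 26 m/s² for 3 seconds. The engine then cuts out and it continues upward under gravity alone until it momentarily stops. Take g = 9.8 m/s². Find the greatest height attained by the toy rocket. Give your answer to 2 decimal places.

427.41 m

Phase 1 (powered ascent): v₀ = 0 m/s, a = 26 m/s².
v = v₀ + at = 0 + (26)(3) = 78.0 m/s
Δx = v₀t + ½at² = 0·3 + 0.5·26·3² = 117 m

Phase 2 (coasting upward): v₀ = 78.0 m/s, a = -9.8 m/s².
v = v₀ + at → t = (0 − 78.0) / -9.8 = 7.96 s
v² = v₀² + 2aΔx → Δx = (0² − 78.0²)/(2·-9.8) = 310 m
Maximum height = 117 + 310 = 427 m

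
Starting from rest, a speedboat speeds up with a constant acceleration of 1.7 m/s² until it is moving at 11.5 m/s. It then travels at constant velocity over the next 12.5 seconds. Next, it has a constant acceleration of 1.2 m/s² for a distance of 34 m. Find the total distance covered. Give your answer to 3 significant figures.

Phase 1 (accelerating): v₀ = 0 m/s, a = 1.7 m/s².
v = v₀ + at → t = (11.5 − 0) / 1.7 = 6.76 s
v² = v₀² + 2aΔx → Δx = (11.5² − 0²)/(2·1.7) = 38.9 m

Phase 2 (constant speed): v₀ = 11.5 m/s, a = 0 m/s².
v = v₀ + at = 11.5 + (0)(12.5) = 11.5 m/s
Δx = v₀t + ½at² = 11.5·12.5 + 0.5·0·12.5² = 144 m

Phase 3 (accelerating): v₀ = 11.5 m/s, a = 1.2 m/s².
v² = v₀² + 2aΔx = 11.5² + 2·1.2·34 = 214 → v = 14.6 m/s
t = (v − v₀)/a = (14.6 − 11.5)/1.2 = 2.60 s
Total distance = 38.9 + 144 + 34.0 = 217 m

217 m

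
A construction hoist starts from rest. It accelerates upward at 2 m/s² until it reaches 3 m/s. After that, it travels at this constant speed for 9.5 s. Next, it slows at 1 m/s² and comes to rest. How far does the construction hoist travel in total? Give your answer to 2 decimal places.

35.25 m

Phase 1 (accelerating): v₀ = 0 m/s, a = 2 m/s².
v = v₀ + at → t = (3 − 0) / 2 = 1.50 s
v² = v₀² + 2aΔx → Δx = (3² − 0²)/(2·2) = 2.25 m

Phase 2 (constant speed): v₀ = 3.00 m/s, a = 0 m/s².
v = v₀ + at = 3.00 + (0)(9.5) = 3.00 m/s
Δx = v₀t + ½at² = 3.00·9.5 + 0.5·0·9.5² = 28.5 m

Phase 3 (decelerating): v₀ = 3.00 m/s, a = -1 m/s².
v = v₀ + at → t = (0 − 3.00) / -1 = 3.00 s
v² = v₀² + 2aΔx → Δx = (0² − 3.00²)/(2·-1) = 4.50 m
Total distance = 2.25 + 28.5 + 4.50 = 35.2 m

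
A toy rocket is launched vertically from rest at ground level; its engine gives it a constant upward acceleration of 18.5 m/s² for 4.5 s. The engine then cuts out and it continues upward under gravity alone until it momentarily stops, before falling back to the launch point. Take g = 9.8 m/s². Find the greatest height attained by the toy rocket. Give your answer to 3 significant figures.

Phase 1 (powered ascent): v₀ = 0 m/s, a = 18.5 m/s².
v = v₀ + at = 0 + (18.5)(4.5) = 83.2 m/s
Δx = v₀t + ½at² = 0·4.5 + 0.5·18.5·4.5² = 187 m

Phase 2 (coasting upward): v₀ = 83.2 m/s, a = -9.8 m/s².
v = v₀ + at → t = (0 − 83.2) / -9.8 = 8.49 s
v² = v₀² + 2aΔx → Δx = (0² − 83.2²)/(2·-9.8) = 354 m
Maximum height = 187 + 354 = 541 m

541 m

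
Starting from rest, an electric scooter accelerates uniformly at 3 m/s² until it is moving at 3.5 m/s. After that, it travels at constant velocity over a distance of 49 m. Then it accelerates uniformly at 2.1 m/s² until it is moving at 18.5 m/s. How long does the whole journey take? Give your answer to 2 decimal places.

Phase 1 (accelerating): v₀ = 0 m/s, a = 3 m/s².
v = v₀ + at → t = (3.5 − 0) / 3 = 1.17 s
v² = v₀² + 2aΔx → Δx = (3.5² − 0²)/(2·3) = 2.04 m

Phase 2 (constant speed): v₀ = 3.50 m/s, a = 0 m/s².
Constant speed: t = d/v = 49/3.50 = 14.0 s

Phase 3 (accelerating): v₀ = 3.50 m/s, a = 2.1 m/s².
v = v₀ + at → t = (18.5 − 3.50) / 2.1 = 7.14 s
v² = v₀² + 2aΔx → Δx = (18.5² − 3.50²)/(2·2.1) = 78.6 m
Total time = 1.17 + 14.0 + 7.14 = 22.3 s

22.31 s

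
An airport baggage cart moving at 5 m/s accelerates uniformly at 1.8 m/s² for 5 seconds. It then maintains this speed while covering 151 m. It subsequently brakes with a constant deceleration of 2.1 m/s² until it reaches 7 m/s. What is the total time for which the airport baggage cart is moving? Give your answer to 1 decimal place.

Phase 1 (accelerating): v₀ = 5.00 m/s, a = 1.8 m/s².
v = v₀ + at = 5.00 + (1.8)(5) = 14.0 m/s
Δx = v₀t + ½at² = 5.00·5 + 0.5·1.8·5² = 47.5 m

Phase 2 (constant speed): v₀ = 14.0 m/s, a = 0 m/s².
Constant speed: t = d/v = 151/14.0 = 10.8 s

Phase 3 (decelerating): v₀ = 14.0 m/s, a = -2.1 m/s².
v = v₀ + at → t = (7 − 14.0) / -2.1 = 3.33 s
v² = v₀² + 2aΔx → Δx = (7² − 14.0²)/(2·-2.1) = 35.0 m
Total time = 5.00 + 10.8 + 3.33 = 19.1 s

19.1 s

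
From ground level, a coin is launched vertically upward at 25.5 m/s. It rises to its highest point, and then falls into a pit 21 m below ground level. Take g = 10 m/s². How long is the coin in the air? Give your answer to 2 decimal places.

5.82 s

Phase 1 (rising): v₀ = 25.5 m/s, a = -10 m/s².
v = v₀ + at → t = (0 − 25.5) / -10 = 2.55 s
v² = v₀² + 2aΔx → Δx = (0² − 25.5²)/(2·-10) = 32.5 m

Phase 2 (falling): v₀ = 0 m/s, a = -10 m/s².
Falls 53.5 m from rest: t = √(2·53.5/10) = 3.27 s; v = g·t = 32.7 m/s.
Total time = 2.55 + 3.27 = 5.82 s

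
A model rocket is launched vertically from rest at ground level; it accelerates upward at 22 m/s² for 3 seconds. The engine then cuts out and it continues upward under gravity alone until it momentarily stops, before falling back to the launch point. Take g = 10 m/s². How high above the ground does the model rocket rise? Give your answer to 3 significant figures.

317 m

Phase 1 (powered ascent): v₀ = 0 m/s, a = 22 m/s².
v = v₀ + at = 0 + (22)(3) = 66.0 m/s
Δx = v₀t + ½at² = 0·3 + 0.5·22·3² = 99.0 m

Phase 2 (coasting upward): v₀ = 66.0 m/s, a = -10 m/s².
v = v₀ + at → t = (0 − 66.0) / -10 = 6.60 s
v² = v₀² + 2aΔx → Δx = (0² − 66.0²)/(2·-10) = 218 m
Maximum height = 99.0 + 218 = 317 m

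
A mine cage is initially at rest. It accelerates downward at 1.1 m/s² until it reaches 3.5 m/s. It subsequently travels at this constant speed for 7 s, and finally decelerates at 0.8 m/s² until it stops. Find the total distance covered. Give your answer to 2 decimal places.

37.72 m

Phase 1 (accelerating): v₀ = 0 m/s, a = 1.1 m/s².
v = v₀ + at → t = (3.5 − 0) / 1.1 = 3.18 s
v² = v₀² + 2aΔx → Δx = (3.5² − 0²)/(2·1.1) = 5.57 m

Phase 2 (constant speed): v₀ = 3.50 m/s, a = 0 m/s².
v = v₀ + at = 3.50 + (0)(7) = 3.50 m/s
Δx = v₀t + ½at² = 3.50·7 + 0.5·0·7² = 24.5 m

Phase 3 (decelerating): v₀ = 3.50 m/s, a = -0.8 m/s².
v = v₀ + at → t = (0 − 3.50) / -0.8 = 4.38 s
v² = v₀² + 2aΔx → Δx = (0² − 3.50²)/(2·-0.8) = 7.66 m
Total distance = 5.57 + 24.5 + 7.66 = 37.7 m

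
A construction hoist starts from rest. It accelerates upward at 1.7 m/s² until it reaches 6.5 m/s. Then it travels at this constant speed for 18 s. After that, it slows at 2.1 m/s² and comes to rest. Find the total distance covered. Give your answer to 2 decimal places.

139.49 m

Phase 1 (accelerating): v₀ = 0 m/s, a = 1.7 m/s².
v = v₀ + at → t = (6.5 − 0) / 1.7 = 3.82 s
v² = v₀² + 2aΔx → Δx = (6.5² − 0²)/(2·1.7) = 12.4 m

Phase 2 (constant speed): v₀ = 6.50 m/s, a = 0 m/s².
v = v₀ + at = 6.50 + (0)(18) = 6.50 m/s
Δx = v₀t + ½at² = 6.50·18 + 0.5·0·18² = 117 m

Phase 3 (decelerating): v₀ = 6.50 m/s, a = -2.1 m/s².
v = v₀ + at → t = (0 − 6.50) / -2.1 = 3.10 s
v² = v₀² + 2aΔx → Δx = (0² − 6.50²)/(2·-2.1) = 10.1 m
Total distance = 12.4 + 117 + 10.1 = 139 m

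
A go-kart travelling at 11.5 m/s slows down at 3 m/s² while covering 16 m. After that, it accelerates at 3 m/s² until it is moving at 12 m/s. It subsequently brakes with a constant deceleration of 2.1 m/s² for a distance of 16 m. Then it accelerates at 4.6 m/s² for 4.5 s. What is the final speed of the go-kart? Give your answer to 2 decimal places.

29.46 m/s

Phase 1 (decelerating): v₀ = 11.5 m/s, a = -3 m/s².
v² = v₀² + 2aΔx = 11.5² + 2·-3·16 = 36.2 → v = 6.02 m/s
t = (v − v₀)/a = (6.02 − 11.5)/-3 = 1.83 s

Phase 2 (accelerating): v₀ = 6.02 m/s, a = 3 m/s².
v = v₀ + at → t = (12 − 6.02) / 3 = 1.99 s
v² = v₀² + 2aΔx → Δx = (12² − 6.02²)/(2·3) = 18.0 m

Phase 3 (decelerating): v₀ = 12.0 m/s, a = -2.1 m/s².
v² = v₀² + 2aΔx = 12.0² + 2·-2.1·16 = 76.8 → v = 8.76 m/s
t = (v − v₀)/a = (8.76 − 12.0)/-2.1 = 1.54 s

Phase 4 (accelerating): v₀ = 8.76 m/s, a = 4.6 m/s².
v = v₀ + at = 8.76 + (4.6)(4.5) = 29.5 m/s
Δx = v₀t + ½at² = 8.76·4.5 + 0.5·4.6·4.5² = 86.0 m
Final speed = 29.5 m/s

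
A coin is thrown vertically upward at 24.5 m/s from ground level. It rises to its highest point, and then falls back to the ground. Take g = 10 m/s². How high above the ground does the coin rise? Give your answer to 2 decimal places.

Phase 1 (rising): v₀ = 24.5 m/s, a = -10 m/s².
v = v₀ + at → t = (0 − 24.5) / -10 = 2.45 s
v² = v₀² + 2aΔx → Δx = (0² − 24.5²)/(2·-10) = 30.0 m
Maximum height = 30.0 m

30.01 m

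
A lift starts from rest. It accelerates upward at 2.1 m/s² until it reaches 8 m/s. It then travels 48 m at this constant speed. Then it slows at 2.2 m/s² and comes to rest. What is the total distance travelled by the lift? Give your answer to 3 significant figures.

77.8 m

Phase 1 (accelerating): v₀ = 0 m/s, a = 2.1 m/s².
v = v₀ + at → t = (8 − 0) / 2.1 = 3.81 s
v² = v₀² + 2aΔx → Δx = (8² − 0²)/(2·2.1) = 15.2 m

Phase 2 (constant speed): v₀ = 8.00 m/s, a = 0 m/s².
Constant speed: t = d/v = 48/8.00 = 6.00 s

Phase 3 (decelerating): v₀ = 8.00 m/s, a = -2.2 m/s².
v = v₀ + at → t = (0 − 8.00) / -2.2 = 3.64 s
v² = v₀² + 2aΔx → Δx = (0² − 8.00²)/(2·-2.2) = 14.5 m
Total distance = 15.2 + 48.0 + 14.5 = 77.8 m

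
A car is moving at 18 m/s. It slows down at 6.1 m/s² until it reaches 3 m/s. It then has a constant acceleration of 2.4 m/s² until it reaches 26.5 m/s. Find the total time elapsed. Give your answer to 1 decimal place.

12.3 s

Phase 1 (decelerating): v₀ = 18.0 m/s, a = -6.1 m/s².
v = v₀ + at → t = (3 − 18.0) / -6.1 = 2.46 s
v² = v₀² + 2aΔx → Δx = (3² − 18.0²)/(2·-6.1) = 25.8 m

Phase 2 (accelerating): v₀ = 3.00 m/s, a = 2.4 m/s².
v = v₀ + at → t = (26.5 − 3.00) / 2.4 = 9.79 s
v² = v₀² + 2aΔx → Δx = (26.5² − 3.00²)/(2·2.4) = 144 m
Total time = 2.46 + 9.79 = 12.3 s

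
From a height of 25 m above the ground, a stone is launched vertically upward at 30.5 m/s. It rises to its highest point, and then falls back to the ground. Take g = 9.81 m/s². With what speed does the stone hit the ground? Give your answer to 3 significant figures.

Phase 1 (rising): v₀ = 30.5 m/s, a = -9.81 m/s².
v = v₀ + at → t = (0 − 30.5) / -9.81 = 3.11 s
v² = v₀² + 2aΔx → Δx = (0² − 30.5²)/(2·-9.81) = 47.4 m

Phase 2 (falling): v₀ = 0 m/s, a = -9.81 m/s².
Falls 72.4 m from rest: t = √(2·72.4/9.81) = 3.84 s; v = g·t = 37.7 m/s.
Final speed = 37.7 m/s

37.7 m/s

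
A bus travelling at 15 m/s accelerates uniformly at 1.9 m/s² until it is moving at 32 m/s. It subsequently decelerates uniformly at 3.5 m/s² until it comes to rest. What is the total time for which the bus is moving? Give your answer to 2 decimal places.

18.09 s

Phase 1 (accelerating): v₀ = 15.0 m/s, a = 1.9 m/s².
v = v₀ + at → t = (32 − 15.0) / 1.9 = 8.95 s
v² = v₀² + 2aΔx → Δx = (32² − 15.0²)/(2·1.9) = 210 m

Phase 2 (decelerating): v₀ = 32.0 m/s, a = -3.5 m/s².
v = v₀ + at → t = (0 − 32.0) / -3.5 = 9.14 s
v² = v₀² + 2aΔx → Δx = (0² − 32.0²)/(2·-3.5) = 146 m
Total time = 8.95 + 9.14 = 18.1 s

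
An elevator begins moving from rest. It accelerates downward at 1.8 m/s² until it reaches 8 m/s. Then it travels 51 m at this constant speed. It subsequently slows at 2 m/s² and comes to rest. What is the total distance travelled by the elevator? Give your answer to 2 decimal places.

84.78 m

Phase 1 (accelerating): v₀ = 0 m/s, a = 1.8 m/s².
v = v₀ + at → t = (8 − 0) / 1.8 = 4.44 s
v² = v₀² + 2aΔx → Δx = (8² − 0²)/(2·1.8) = 17.8 m

Phase 2 (constant speed): v₀ = 8.00 m/s, a = 0 m/s².
Constant speed: t = d/v = 51/8.00 = 6.38 s

Phase 3 (decelerating): v₀ = 8.00 m/s, a = -2 m/s².
v = v₀ + at → t = (0 − 8.00) / -2 = 4.00 s
v² = v₀² + 2aΔx → Δx = (0² − 8.00²)/(2·-2) = 16.0 m
Total distance = 17.8 + 51.0 + 16.0 = 84.8 m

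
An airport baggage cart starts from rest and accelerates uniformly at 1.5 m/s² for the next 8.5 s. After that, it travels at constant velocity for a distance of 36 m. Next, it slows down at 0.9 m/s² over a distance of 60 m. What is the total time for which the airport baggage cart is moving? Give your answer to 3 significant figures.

Phase 1 (accelerating): v₀ = 0 m/s, a = 1.5 m/s².
v = v₀ + at = 0 + (1.5)(8.5) = 12.8 m/s
Δx = v₀t + ½at² = 0·8.5 + 0.5·1.5·8.5² = 54.2 m

Phase 2 (constant speed): v₀ = 12.8 m/s, a = 0 m/s².
Constant speed: t = d/v = 36/12.8 = 2.82 s

Phase 3 (decelerating): v₀ = 12.8 m/s, a = -0.9 m/s².
v² = v₀² + 2aΔx = 12.8² + 2·-0.9·60 = 54.6 → v = 7.39 m/s
t = (v − v₀)/a = (7.39 − 12.8)/-0.9 = 5.96 s
Total time = 8.50 + 2.82 + 5.96 = 17.3 s

17.3 s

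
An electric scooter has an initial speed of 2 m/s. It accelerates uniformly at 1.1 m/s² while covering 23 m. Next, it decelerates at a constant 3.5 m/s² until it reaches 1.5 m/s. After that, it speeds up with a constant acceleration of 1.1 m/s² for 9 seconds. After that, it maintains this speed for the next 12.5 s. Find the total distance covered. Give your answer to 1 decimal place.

231.0 m

Phase 1 (accelerating): v₀ = 2.00 m/s, a = 1.1 m/s².
v² = v₀² + 2aΔx = 2.00² + 2·1.1·23 = 54.6 → v = 7.39 m/s
t = (v − v₀)/a = (7.39 − 2.00)/1.1 = 4.90 s

Phase 2 (decelerating): v₀ = 7.39 m/s, a = -3.5 m/s².
v = v₀ + at → t = (1.5 − 7.39) / -3.5 = 1.68 s
v² = v₀² + 2aΔx → Δx = (1.5² − 7.39²)/(2·-3.5) = 7.48 m

Phase 3 (accelerating): v₀ = 1.50 m/s, a = 1.1 m/s².
v = v₀ + at = 1.50 + (1.1)(9) = 11.4 m/s
Δx = v₀t + ½at² = 1.50·9 + 0.5·1.1·9² = 58.1 m

Phase 4 (constant speed): v₀ = 11.4 m/s, a = 0 m/s².
v = v₀ + at = 11.4 + (0)(12.5) = 11.4 m/s
Δx = v₀t + ½at² = 11.4·12.5 + 0.5·0·12.5² = 142 m
Total distance = 23.0 + 7.48 + 58.1 + 142 = 231 m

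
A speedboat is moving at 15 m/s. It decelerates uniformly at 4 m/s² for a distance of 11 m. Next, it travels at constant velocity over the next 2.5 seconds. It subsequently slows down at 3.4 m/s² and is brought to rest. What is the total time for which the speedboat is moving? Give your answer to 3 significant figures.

6.77 s

Phase 1 (decelerating): v₀ = 15.0 m/s, a = -4 m/s².
v² = v₀² + 2aΔx = 15.0² + 2·-4·11 = 137 → v = 11.7 m/s
t = (v − v₀)/a = (11.7 − 15.0)/-4 = 0.824 s

Phase 2 (constant speed): v₀ = 11.7 m/s, a = 0 m/s².
v = v₀ + at = 11.7 + (0)(2.5) = 11.7 m/s
Δx = v₀t + ½at² = 11.7·2.5 + 0.5·0·2.5² = 29.3 m

Phase 3 (decelerating): v₀ = 11.7 m/s, a = -3.4 m/s².
v = v₀ + at → t = (0 − 11.7) / -3.4 = 3.44 s
v² = v₀² + 2aΔx → Δx = (0² − 11.7²)/(2·-3.4) = 20.1 m
Total time = 0.824 + 2.50 + 3.44 = 6.77 s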